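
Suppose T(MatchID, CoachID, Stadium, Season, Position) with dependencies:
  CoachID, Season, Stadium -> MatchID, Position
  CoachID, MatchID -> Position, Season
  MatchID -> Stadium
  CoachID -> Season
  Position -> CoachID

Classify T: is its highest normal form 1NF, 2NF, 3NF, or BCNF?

1NF

Candidate keys: {CoachID, MatchID}, {CoachID, Stadium}, {MatchID, Position}, {Position, Stadium}. Prime attributes: {CoachID, MatchID, Position, Stadium}.
MatchID -> Stadium breaks BCNF: {MatchID}⁺ = {MatchID, Stadium}, so {MatchID} is not a superkey.
Because {Season} is non-prime and the left side of CoachID -> Season is not a superkey, the relation is not in 3NF.
{CoachID} is a proper subset of the key {CoachID, MatchID}, and {CoachID}⁺ contains the non-prime attribute {Season} — a partial dependency, so 2NF is violated.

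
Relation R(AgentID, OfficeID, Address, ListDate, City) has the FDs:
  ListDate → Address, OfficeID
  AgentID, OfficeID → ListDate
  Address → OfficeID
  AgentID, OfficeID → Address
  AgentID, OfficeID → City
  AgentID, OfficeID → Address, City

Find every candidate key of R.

{Address, AgentID}, {AgentID, ListDate}, {AgentID, OfficeID}

No FD produces {AgentID}, so it must be in every candidate key.
{Address, AgentID} is a candidate key since {Address, AgentID}⁺ = {Address, AgentID, City, ListDate, OfficeID} covers every attribute.
{AgentID, ListDate} is a candidate key since {AgentID, ListDate}⁺ = {Address, AgentID, City, ListDate, OfficeID} covers every attribute.
{AgentID, OfficeID} is a candidate key since {AgentID, OfficeID}⁺ = {Address, AgentID, City, ListDate, OfficeID} covers every attribute.
These are minimal and exhaustive — every other superkey contains one of them.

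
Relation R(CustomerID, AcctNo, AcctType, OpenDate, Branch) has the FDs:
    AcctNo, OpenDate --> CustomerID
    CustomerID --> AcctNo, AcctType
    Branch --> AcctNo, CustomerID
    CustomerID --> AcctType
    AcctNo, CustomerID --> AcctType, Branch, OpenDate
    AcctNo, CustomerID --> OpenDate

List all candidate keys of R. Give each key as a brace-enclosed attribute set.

{AcctNo, OpenDate}, {Branch}, {CustomerID}

Closure of {Branch} is {AcctNo, AcctType, Branch, CustomerID, OpenDate}, the whole schema; {Branch} is a candidate key.
Closure of {CustomerID} is {AcctNo, AcctType, Branch, CustomerID, OpenDate}, the whole schema; {CustomerID} is a candidate key.
Closure of {AcctNo, OpenDate} is {AcctNo, AcctType, Branch, CustomerID, OpenDate}, the whole schema; {AcctNo, OpenDate} is a candidate key.
These are minimal and exhaustive — every other superkey contains one of them.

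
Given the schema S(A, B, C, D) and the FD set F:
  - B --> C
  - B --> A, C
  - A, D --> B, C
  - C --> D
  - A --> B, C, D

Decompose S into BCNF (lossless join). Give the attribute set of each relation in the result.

{A, B, C}; {C, D}

Candidate keys of the original relation: {A}, {B}.
In {A, B, C, D}, {C} is not a superkey ({C}⁺ restricted to this set is {C, D}), so split on C --> D into {C, D} and {A, B, C}.
{C, D} has no BCNF violation.
{A, B, C} has no BCNF violation.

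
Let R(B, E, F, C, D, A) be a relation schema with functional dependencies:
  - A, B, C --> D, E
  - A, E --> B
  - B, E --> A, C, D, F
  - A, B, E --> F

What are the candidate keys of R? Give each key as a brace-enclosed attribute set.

{A, E}⁺ = {A, B, C, D, E, F} — all of the relation — so {A, E} is a candidate key.
{B, E}⁺ = {A, B, C, D, E, F} — all of the relation — so {B, E} is a candidate key.
{A, B, C}⁺ = {A, B, C, D, E, F} — all of the relation — so {A, B, C} is a candidate key.
These are minimal and exhaustive — every other superkey contains one of them.

{A, B, C}, {A, E}, {B, E}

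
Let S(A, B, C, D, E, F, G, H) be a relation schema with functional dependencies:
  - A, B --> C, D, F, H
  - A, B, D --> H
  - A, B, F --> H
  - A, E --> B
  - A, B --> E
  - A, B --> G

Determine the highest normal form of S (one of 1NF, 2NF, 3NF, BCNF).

Candidate keys: {A, B}, {A, E}. Prime attributes: {A, B, E}.
Each dependency's left side is a superkey — BCNF holds.

BCNF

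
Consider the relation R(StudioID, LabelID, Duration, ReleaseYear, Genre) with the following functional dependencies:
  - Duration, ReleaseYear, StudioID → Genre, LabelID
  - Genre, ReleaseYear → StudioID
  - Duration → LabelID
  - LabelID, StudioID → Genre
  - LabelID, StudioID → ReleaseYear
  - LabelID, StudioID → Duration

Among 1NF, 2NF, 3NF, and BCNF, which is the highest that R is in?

Candidate keys: {Duration, Genre, ReleaseYear}, {Duration, StudioID}, {Genre, LabelID, ReleaseYear}, {LabelID, StudioID}. Prime attributes: {Duration, Genre, LabelID, ReleaseYear, StudioID}.
Genre, ReleaseYear → StudioID breaks BCNF: {Genre, ReleaseYear}⁺ = {Genre, ReleaseYear, StudioID}, so {Genre, ReleaseYear} is not a superkey.
But every attribute on its right side ({StudioID}) is prime, and the same holds for every other non-superkey FD, so 3NF still holds.

3NF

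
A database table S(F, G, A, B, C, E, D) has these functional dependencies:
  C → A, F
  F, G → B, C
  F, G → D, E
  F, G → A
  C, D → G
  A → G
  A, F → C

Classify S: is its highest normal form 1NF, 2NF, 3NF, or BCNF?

3NF

Candidate keys: {A, F}, {C}, {F, G}. Prime attributes: {A, C, F, G}.
For A → G we have {A}⁺ = {A, G}; {A} is not a superkey, so BCNF fails.
Its right-hand attributes {G} are all prime, as are those of every other non-superkey FD — the relation is in 3NF.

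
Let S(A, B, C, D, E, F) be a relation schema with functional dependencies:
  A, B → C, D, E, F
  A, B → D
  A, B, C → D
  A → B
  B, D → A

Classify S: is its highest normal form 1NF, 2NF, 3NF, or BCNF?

BCNF

Candidate keys: {A}, {B, D}. Prime attributes: {A, B, D}.
Every FD has a superkey on the left, so the relation is in BCNF.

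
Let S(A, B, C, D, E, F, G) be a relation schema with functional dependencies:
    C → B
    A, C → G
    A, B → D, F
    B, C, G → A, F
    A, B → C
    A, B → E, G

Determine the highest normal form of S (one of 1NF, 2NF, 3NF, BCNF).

Candidate keys: {A, B}, {A, C}, {C, G}. Prime attributes: {A, B, C, G}.
For C → B we have {C}⁺ = {B, C}; {C} is not a superkey, so BCNF fails.
Its right-hand attributes {B} are all prime, as are those of every other non-superkey FD — the relation is in 3NF.

3NF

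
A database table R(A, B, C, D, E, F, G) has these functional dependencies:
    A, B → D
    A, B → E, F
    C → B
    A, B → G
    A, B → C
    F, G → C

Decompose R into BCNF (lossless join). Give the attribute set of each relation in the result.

{A, D, E, F, G}; {B, C}; {C, F, G}

Candidate keys of the original relation: {A, B}, {A, C}, {A, F, G}.
Within {A, B, C, D, E, F, G}: {C}⁺ ∩ {A, B, C, D, E, F, G} = {B, C}, not the whole set, so C → B violates BCNF; decompose into {B, C} and {A, C, D, E, F, G}.
{B, C} is in BCNF.
Within {A, C, D, E, F, G}: {F, G}⁺ ∩ {A, C, D, E, F, G} = {C, F, G}, not the whole set, so F, G → C violates BCNF; decompose into {C, F, G} and {A, D, E, F, G}.
{C, F, G} is in BCNF.
{A, D, E, F, G} is in BCNF.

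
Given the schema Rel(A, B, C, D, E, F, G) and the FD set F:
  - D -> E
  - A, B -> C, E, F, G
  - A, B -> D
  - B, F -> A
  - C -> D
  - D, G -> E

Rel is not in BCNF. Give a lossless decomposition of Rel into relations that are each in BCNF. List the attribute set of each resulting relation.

Candidate keys of the original relation: {A, B}, {B, F}.
{A, B, C, D, E, F, G}: {D} determines {D, E} here but is not a superkey — split on D -> E, giving {D, E} and {A, B, C, D, F, G}.
{D, E}: every determinant is a superkey — BCNF.
{A, B, C, D, F, G}: {C} determines {C, D} here but is not a superkey — split on C -> D, giving {C, D} and {A, B, C, F, G}.
{C, D}: every determinant is a superkey — BCNF.
{A, B, C, F, G}: every determinant is a superkey — BCNF.

{A, B, C, F, G}; {C, D}; {D, E}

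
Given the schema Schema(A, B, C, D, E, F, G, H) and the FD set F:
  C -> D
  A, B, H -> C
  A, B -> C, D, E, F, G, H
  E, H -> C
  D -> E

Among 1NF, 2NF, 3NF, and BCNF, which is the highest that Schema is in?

2NF

Candidate key: {A, B}. Prime attributes: {A, B}.
C -> D: {C}⁺ = {C, D, E}, which is not all of the attributes, so the left side is not a superkey — BCNF is violated.
C -> D determines the non-prime attribute {D} from a non-superkey — 3NF is violated.
Checking every proper subset of each key, none determines a non-prime attribute — 2NF is satisfied.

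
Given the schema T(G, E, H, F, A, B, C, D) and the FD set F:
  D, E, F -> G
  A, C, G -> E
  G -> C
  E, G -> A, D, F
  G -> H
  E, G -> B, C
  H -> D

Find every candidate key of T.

{A, G}, {D, E, F}, {E, F, H}, {E, G}

{A, G}⁺ = {A, B, C, D, E, F, G, H} — all of the relation — so {A, G} is a candidate key.
{E, G}⁺ = {A, B, C, D, E, F, G, H} — all of the relation — so {E, G} is a candidate key.
{D, E, F}⁺ = {A, B, C, D, E, F, G, H} — all of the relation — so {D, E, F} is a candidate key.
{E, F, H}⁺ = {A, B, C, D, E, F, G, H} — all of the relation — so {E, F, H} is a candidate key.
Any other superkey properly contains one of these, so there are no further candidate keys.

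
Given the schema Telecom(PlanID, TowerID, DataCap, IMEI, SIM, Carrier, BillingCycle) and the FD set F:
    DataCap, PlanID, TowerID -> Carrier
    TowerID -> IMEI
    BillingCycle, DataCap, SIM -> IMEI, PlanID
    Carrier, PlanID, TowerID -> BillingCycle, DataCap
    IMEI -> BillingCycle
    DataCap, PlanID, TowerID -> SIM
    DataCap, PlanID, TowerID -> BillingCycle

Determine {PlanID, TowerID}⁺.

Start with {PlanID, TowerID}.
TowerID -> IMEI applies; add {IMEI} → now {IMEI, PlanID, TowerID}.
IMEI -> BillingCycle applies; add {BillingCycle} → now {BillingCycle, IMEI, PlanID, TowerID}.
No further FD applies.

{BillingCycle, IMEI, PlanID, TowerID}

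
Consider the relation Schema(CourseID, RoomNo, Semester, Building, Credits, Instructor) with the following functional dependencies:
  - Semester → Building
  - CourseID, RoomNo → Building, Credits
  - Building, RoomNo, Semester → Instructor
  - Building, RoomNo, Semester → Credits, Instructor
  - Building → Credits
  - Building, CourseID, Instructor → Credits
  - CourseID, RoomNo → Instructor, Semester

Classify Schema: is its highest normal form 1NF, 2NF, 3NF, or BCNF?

2NF

Candidate key: {CourseID, RoomNo}. Prime attributes: {CourseID, RoomNo}.
Semester → Building breaks BCNF: {Semester}⁺ = {Building, Credits, Semester}, so {Semester} is not a superkey.
Semester → Building determines the non-prime attribute {Building} from a non-superkey — 3NF is violated.
No non-prime attribute depends on a proper subset of any candidate key, so 2NF holds.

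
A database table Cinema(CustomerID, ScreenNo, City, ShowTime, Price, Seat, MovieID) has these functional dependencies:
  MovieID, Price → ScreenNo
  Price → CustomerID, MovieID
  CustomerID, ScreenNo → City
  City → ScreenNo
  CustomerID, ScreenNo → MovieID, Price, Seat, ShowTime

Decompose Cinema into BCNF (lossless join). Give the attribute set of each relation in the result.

Candidate keys of the original relation: {City, CustomerID}, {CustomerID, ScreenNo}, {Price}.
Within {City, CustomerID, MovieID, Price, ScreenNo, Seat, ShowTime}: {City}⁺ ∩ {City, CustomerID, MovieID, Price, ScreenNo, Seat, ShowTime} = {City, ScreenNo}, not the whole set, so City → ScreenNo violates BCNF; decompose into {City, ScreenNo} and {City, CustomerID, MovieID, Price, Seat, ShowTime}.
{City, ScreenNo} has no BCNF violation.
{City, CustomerID, MovieID, Price, Seat, ShowTime} has no BCNF violation.

{City, CustomerID, MovieID, Price, Seat, ShowTime}; {City, ScreenNo}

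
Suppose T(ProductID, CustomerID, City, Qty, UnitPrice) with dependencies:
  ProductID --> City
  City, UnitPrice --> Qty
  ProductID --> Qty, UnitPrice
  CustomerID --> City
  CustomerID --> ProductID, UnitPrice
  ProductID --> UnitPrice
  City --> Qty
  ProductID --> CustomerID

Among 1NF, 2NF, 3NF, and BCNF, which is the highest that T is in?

2NF

Candidate keys: {CustomerID}, {ProductID}. Prime attributes: {CustomerID, ProductID}.
For City, UnitPrice --> Qty we have {City, UnitPrice}⁺ = {City, Qty, UnitPrice}; {City, UnitPrice} is not a superkey, so BCNF fails.
Because {Qty} is non-prime and the left side of City, UnitPrice --> Qty is not a superkey, the relation is not in 3NF.
With only single-attribute keys there can be no partial dependency, so 2NF holds.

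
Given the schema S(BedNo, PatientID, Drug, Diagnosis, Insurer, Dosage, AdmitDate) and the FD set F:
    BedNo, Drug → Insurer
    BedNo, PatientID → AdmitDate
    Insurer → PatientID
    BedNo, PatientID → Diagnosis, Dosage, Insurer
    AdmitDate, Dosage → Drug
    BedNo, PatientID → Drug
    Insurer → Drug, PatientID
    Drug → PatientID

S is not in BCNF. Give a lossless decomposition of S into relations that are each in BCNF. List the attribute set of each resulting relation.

{AdmitDate, BedNo, Diagnosis, Dosage, Insurer}; {Drug, Insurer}; {Drug, PatientID}

Candidate keys of the original relation: {AdmitDate, BedNo, Dosage}, {BedNo, Drug}, {BedNo, Insurer}, {BedNo, PatientID}.
In {AdmitDate, BedNo, Diagnosis, Dosage, Drug, Insurer, PatientID}, {Insurer} is not a superkey ({Insurer}⁺ restricted to this set is {Drug, Insurer, PatientID}), so split on Insurer → Drug, PatientID into {Drug, Insurer, PatientID} and {AdmitDate, BedNo, Diagnosis, Dosage, Insurer}.
In {Drug, Insurer, PatientID}, {Drug} is not a superkey ({Drug}⁺ restricted to this set is {Drug, PatientID}), so split on Drug → PatientID into {Drug, PatientID} and {Drug, Insurer}.
{Drug, PatientID} is in BCNF.
{Drug, Insurer} is in BCNF.
{AdmitDate, BedNo, Diagnosis, Dosage, Insurer} is in BCNF.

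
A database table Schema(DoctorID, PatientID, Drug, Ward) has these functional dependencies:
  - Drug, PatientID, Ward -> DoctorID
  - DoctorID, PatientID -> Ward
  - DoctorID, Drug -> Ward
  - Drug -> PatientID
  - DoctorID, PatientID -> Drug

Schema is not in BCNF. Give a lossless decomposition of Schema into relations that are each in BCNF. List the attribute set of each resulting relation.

{DoctorID, Drug, Ward}; {Drug, PatientID}

Candidate keys of the original relation: {DoctorID, Drug}, {DoctorID, PatientID}, {Drug, Ward}.
Within {DoctorID, Drug, PatientID, Ward}: {Drug}⁺ ∩ {DoctorID, Drug, PatientID, Ward} = {Drug, PatientID}, not the whole set, so Drug -> PatientID violates BCNF; decompose into {Drug, PatientID} and {DoctorID, Drug, Ward}.
{Drug, PatientID}: every determinant is a superkey — BCNF.
{DoctorID, Drug, Ward}: every determinant is a superkey — BCNF.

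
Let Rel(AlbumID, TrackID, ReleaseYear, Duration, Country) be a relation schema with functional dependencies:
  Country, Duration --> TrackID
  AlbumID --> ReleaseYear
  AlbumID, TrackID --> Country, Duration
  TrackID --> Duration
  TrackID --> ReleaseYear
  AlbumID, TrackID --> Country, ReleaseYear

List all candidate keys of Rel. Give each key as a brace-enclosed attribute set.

{AlbumID, Country, Duration}, {AlbumID, TrackID}

No FD produces {AlbumID}, so it must be in every candidate key.
Closure of {AlbumID, TrackID} is {AlbumID, Country, Duration, ReleaseYear, TrackID}, the whole schema; {AlbumID, TrackID} is a candidate key.
Closure of {AlbumID, Country, Duration} is {AlbumID, Country, Duration, ReleaseYear, TrackID}, the whole schema; {AlbumID, Country, Duration} is a candidate key.
No proper subset of any of these is a key, and no other minimal superkey exists.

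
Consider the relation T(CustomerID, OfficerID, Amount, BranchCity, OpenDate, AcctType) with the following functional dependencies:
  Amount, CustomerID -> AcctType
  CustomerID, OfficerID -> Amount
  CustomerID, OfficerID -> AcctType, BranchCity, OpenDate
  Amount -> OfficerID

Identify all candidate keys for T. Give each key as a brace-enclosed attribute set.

No FD produces {CustomerID}, so it must be in every candidate key.
{Amount, CustomerID}⁺ = {AcctType, Amount, BranchCity, CustomerID, OfficerID, OpenDate} — all of the relation — so {Amount, CustomerID} is a candidate key.
{CustomerID, OfficerID}⁺ = {AcctType, Amount, BranchCity, CustomerID, OfficerID, OpenDate} — all of the relation — so {CustomerID, OfficerID} is a candidate key.
No proper subset of any of these is a key, and no other minimal superkey exists.

{Amount, CustomerID}, {CustomerID, OfficerID}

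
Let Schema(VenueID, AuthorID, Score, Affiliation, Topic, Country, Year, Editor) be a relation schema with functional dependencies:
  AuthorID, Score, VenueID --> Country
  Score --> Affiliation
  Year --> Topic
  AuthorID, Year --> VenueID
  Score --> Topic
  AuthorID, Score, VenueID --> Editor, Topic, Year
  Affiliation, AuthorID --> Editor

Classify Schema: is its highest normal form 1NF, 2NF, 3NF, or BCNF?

Candidate keys: {AuthorID, Score, VenueID}, {AuthorID, Score, Year}. Prime attributes: {AuthorID, Score, VenueID, Year}.
Score --> Affiliation breaks BCNF: {Score}⁺ = {Affiliation, Score, Topic}, so {Score} is not a superkey.
Score --> Affiliation has non-prime {Affiliation} on the right and a non-superkey on the left, so 3NF fails.
Since {Score} ⊂ {AuthorID, Score, VenueID} and {Score}⁺ ⊇ {Affiliation, Topic} with {Affiliation, Topic} non-prime, there is a partial dependency; 2NF fails.

1NF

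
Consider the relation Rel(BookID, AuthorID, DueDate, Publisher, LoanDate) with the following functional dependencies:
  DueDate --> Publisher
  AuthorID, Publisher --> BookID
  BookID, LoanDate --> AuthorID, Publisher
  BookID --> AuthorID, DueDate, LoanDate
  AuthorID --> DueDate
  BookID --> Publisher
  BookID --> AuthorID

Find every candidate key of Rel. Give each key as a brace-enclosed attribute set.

{AuthorID} is a candidate key since {AuthorID}⁺ = {AuthorID, BookID, DueDate, LoanDate, Publisher} covers every attribute.
{BookID} is a candidate key since {BookID}⁺ = {AuthorID, BookID, DueDate, LoanDate, Publisher} covers every attribute.
No proper subset of any of these is a key, and no other minimal superkey exists.

{AuthorID}, {BookID}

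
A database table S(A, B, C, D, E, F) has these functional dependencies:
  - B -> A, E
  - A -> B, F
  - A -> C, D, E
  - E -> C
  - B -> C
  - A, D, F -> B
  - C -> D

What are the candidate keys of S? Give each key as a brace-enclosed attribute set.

{A}, {B}

{A}⁺ = {A, B, C, D, E, F} — all of the relation — so {A} is a candidate key.
{B}⁺ = {A, B, C, D, E, F} — all of the relation — so {B} is a candidate key.
Any other superkey properly contains one of these, so there are no further candidate keys.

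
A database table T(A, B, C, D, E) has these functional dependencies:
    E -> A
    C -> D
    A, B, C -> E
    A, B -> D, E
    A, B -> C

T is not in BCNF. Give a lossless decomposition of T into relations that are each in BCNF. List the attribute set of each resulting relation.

{A, E}; {B, C, E}; {C, D}

Candidate keys of the original relation: {A, B}, {B, E}.
Within {A, B, C, D, E}: {E}⁺ ∩ {A, B, C, D, E} = {A, E}, not the whole set, so E -> A violates BCNF; decompose into {A, E} and {B, C, D, E}.
{A, E}: every determinant is a superkey — BCNF.
Within {B, C, D, E}: {C}⁺ ∩ {B, C, D, E} = {C, D}, not the whole set, so C -> D violates BCNF; decompose into {C, D} and {B, C, E}.
{C, D}: every determinant is a superkey — BCNF.
{B, C, E}: every determinant is a superkey — BCNF.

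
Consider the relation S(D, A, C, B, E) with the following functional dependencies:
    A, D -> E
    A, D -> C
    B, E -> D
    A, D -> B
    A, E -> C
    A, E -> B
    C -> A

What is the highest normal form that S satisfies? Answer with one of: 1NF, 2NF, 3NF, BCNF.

Candidate keys: {A, D}, {A, E}, {C, D}, {C, E}. Prime attributes: {A, C, D, E}.
B, E -> D: {B, E}⁺ = {B, D, E}, which is not all of the attributes, so the left side is not a superkey — BCNF is violated.
But every attribute on its right side ({D}) is prime, and the same holds for every other non-superkey FD, so 3NF still holds.

3NF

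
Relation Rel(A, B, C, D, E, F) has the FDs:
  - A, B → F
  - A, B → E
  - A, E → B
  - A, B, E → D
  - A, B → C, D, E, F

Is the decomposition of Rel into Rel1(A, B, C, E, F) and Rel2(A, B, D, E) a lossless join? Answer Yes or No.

Yes

Rel1 ∩ Rel2 = {A, B, E}; its closure under F is {A, B, C, D, E, F}.
Rel1 is contained in that closure, so Rel1 ∩ Rel2 → Rel1 holds and the join is lossless.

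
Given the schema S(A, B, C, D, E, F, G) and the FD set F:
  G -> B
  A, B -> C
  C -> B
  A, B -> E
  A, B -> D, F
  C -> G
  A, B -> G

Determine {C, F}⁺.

Start with {C, F}.
C -> B applies; add {B} → now {B, C, F}.
C -> G applies; add {G} → now {B, C, F, G}.
No further FD applies.

{B, C, F, G}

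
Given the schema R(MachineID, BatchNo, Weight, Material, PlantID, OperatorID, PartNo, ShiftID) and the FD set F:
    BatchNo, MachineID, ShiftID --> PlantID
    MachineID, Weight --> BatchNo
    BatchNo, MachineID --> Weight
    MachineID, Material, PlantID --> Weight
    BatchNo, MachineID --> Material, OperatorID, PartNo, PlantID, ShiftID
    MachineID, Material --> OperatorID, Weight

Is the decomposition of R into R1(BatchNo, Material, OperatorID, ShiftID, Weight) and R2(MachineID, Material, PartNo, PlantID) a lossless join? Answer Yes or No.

R1 ∩ R2 = {Material}; its closure under F is {Material}.
The closure covers neither R1 nor R2 entirely; the join is not lossless.

No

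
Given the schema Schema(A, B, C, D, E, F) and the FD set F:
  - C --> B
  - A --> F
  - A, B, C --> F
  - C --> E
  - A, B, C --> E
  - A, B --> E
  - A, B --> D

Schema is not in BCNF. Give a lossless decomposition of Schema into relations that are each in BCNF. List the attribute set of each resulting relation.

Candidate key of the original relation: {A, C}.
Within {A, B, C, D, E, F}: {C}⁺ ∩ {A, B, C, D, E, F} = {B, C, E}, not the whole set, so C --> B, E violates BCNF; decompose into {B, C, E} and {A, C, D, F}.
{B, C, E} has no BCNF violation.
Within {A, C, D, F}: {A}⁺ ∩ {A, C, D, F} = {A, F}, not the whole set, so A --> F violates BCNF; decompose into {A, F} and {A, C, D}.
{A, F} has no BCNF violation.
{A, C, D} has no BCNF violation.

{A, C, D}; {A, F}; {B, C, E}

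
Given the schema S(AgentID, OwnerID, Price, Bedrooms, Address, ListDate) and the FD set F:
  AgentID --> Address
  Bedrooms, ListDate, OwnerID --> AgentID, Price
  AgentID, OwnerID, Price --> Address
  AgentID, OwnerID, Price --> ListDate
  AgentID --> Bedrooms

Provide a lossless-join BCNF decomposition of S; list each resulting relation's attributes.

{Address, AgentID, Bedrooms}; {AgentID, ListDate, OwnerID, Price}

Candidate keys of the original relation: {AgentID, ListDate, OwnerID}, {AgentID, OwnerID, Price}, {Bedrooms, ListDate, OwnerID}.
{Address, AgentID, Bedrooms, ListDate, OwnerID, Price}: {AgentID} determines {Address, AgentID, Bedrooms} here but is not a superkey — split on AgentID --> Address, Bedrooms, giving {Address, AgentID, Bedrooms} and {AgentID, ListDate, OwnerID, Price}.
{Address, AgentID, Bedrooms} is in BCNF.
{AgentID, ListDate, OwnerID, Price} is in BCNF.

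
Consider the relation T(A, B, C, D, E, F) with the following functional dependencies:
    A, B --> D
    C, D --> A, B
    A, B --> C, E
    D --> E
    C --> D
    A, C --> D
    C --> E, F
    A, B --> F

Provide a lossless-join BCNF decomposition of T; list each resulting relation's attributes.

Candidate keys of the original relation: {A, B}, {C}.
Within {A, B, C, D, E, F}: {D}⁺ ∩ {A, B, C, D, E, F} = {D, E}, not the whole set, so D --> E violates BCNF; decompose into {D, E} and {A, B, C, D, F}.
{D, E}: every determinant is a superkey — BCNF.
{A, B, C, D, F}: every determinant is a superkey — BCNF.

{A, B, C, D, F}; {D, E}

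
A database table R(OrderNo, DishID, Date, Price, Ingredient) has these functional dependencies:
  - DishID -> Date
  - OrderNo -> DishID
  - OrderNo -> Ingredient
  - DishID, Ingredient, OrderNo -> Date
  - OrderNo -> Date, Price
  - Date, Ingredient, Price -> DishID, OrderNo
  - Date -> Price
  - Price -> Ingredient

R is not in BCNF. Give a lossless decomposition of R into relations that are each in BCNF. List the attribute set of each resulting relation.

{Date, DishID, OrderNo, Price}; {Ingredient, Price}

Candidate keys of the original relation: {Date}, {DishID}, {OrderNo}.
Within {Date, DishID, Ingredient, OrderNo, Price}: {Price}⁺ ∩ {Date, DishID, Ingredient, OrderNo, Price} = {Ingredient, Price}, not the whole set, so Price -> Ingredient violates BCNF; decompose into {Ingredient, Price} and {Date, DishID, OrderNo, Price}.
{Ingredient, Price}: every determinant is a superkey — BCNF.
{Date, DishID, OrderNo, Price}: every determinant is a superkey — BCNF.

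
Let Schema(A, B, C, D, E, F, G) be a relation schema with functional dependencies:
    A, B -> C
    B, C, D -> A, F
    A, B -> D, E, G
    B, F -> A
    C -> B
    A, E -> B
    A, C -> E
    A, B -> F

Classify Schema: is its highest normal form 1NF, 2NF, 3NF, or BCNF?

3NF

Candidate keys: {A, B}, {A, C}, {A, E}, {B, F}, {C, D}, {C, F}. Prime attributes: {A, B, C, D, E, F}.
For C -> B we have {C}⁺ = {B, C}; {C} is not a superkey, so BCNF fails.
Since {B} ⊆ prime attributes and every other non-superkey FD also has a prime right side, the schema is in 3NF.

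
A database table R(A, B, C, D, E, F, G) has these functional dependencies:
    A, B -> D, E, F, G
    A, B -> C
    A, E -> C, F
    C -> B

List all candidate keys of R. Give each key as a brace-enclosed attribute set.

{A, B}, {A, C}, {A, E}

Attributes never on any right-hand side: {A} — every candidate key must contain it.
{A, B}⁺ = {A, B, C, D, E, F, G}, which is every attribute, so {A, B} is a candidate key.
{A, C}⁺ = {A, B, C, D, E, F, G}, which is every attribute, so {A, C} is a candidate key.
{A, E}⁺ = {A, B, C, D, E, F, G}, which is every attribute, so {A, E} is a candidate key.
No proper subset of any of these is a key, and no other minimal superkey exists.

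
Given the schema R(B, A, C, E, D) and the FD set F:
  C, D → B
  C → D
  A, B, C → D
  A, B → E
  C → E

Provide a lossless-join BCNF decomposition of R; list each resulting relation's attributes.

{A, C}; {B, C, D, E}

Candidate key of the original relation: {A, C}.
Within {A, B, C, D, E}: {C, D}⁺ ∩ {A, B, C, D, E} = {B, C, D, E}, not the whole set, so C, D → B, E violates BCNF; decompose into {B, C, D, E} and {A, C, D}.
{B, C, D, E} has no BCNF violation.
Within {A, C, D}: {C}⁺ ∩ {A, C, D} = {C, D}, not the whole set, so C → D violates BCNF; decompose into {C, D} and {A, C}.
{C, D} has no BCNF violation.
{A, C} has no BCNF violation.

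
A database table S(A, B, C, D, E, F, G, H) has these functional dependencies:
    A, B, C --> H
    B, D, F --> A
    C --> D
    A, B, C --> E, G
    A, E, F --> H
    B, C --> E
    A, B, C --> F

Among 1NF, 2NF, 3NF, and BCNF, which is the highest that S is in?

1NF

Candidate keys: {A, B, C}, {B, C, F}. Prime attributes: {A, B, C, F}.
B, D, F --> A breaks BCNF: {B, D, F}⁺ = {A, B, D, F}, so {B, D, F} is not a superkey.
C --> D has non-prime {D} on the right and a non-superkey on the left, so 3NF fails.
The proper key subset {C} of {A, B, C} determines non-prime {D}, so the relation is not even in 2NF.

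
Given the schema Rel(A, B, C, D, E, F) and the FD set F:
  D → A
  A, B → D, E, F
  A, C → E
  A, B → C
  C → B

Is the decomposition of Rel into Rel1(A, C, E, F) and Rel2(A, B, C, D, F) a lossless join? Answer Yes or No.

Common attributes: {A, C, F}; their closure is {A, B, C, D, E, F}.
Rel1 is contained in that closure, so Rel1 ∩ Rel2 → Rel1 holds and the join is lossless.

Yes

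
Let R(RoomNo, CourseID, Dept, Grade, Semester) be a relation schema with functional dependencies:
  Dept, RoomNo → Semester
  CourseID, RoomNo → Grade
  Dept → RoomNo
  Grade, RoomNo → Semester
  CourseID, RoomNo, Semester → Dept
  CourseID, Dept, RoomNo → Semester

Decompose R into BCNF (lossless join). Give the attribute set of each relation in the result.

{CourseID, Dept, Grade}; {Dept, RoomNo, Semester}

Candidate keys of the original relation: {CourseID, Dept}, {CourseID, RoomNo}.
{CourseID, Dept, Grade, RoomNo, Semester}: {Dept, RoomNo} determines {Dept, RoomNo, Semester} here but is not a superkey — split on Dept, RoomNo → Semester, giving {Dept, RoomNo, Semester} and {CourseID, Dept, Grade, RoomNo}.
{Dept, RoomNo, Semester} has no BCNF violation.
{CourseID, Dept, Grade, RoomNo}: {Dept} determines {Dept, RoomNo} here but is not a superkey — split on Dept → RoomNo, giving {Dept, RoomNo} and {CourseID, Dept, Grade}.
{Dept, RoomNo} has no BCNF violation.
{CourseID, Dept, Grade} has no BCNF violation.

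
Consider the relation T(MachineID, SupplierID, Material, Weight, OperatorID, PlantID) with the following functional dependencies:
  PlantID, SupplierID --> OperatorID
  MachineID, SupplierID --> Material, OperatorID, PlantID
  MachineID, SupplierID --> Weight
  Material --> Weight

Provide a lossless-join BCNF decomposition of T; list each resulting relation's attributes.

Candidate key of the original relation: {MachineID, SupplierID}.
Within {MachineID, Material, OperatorID, PlantID, SupplierID, Weight}: {PlantID, SupplierID}⁺ ∩ {MachineID, Material, OperatorID, PlantID, SupplierID, Weight} = {OperatorID, PlantID, SupplierID}, not the whole set, so PlantID, SupplierID --> OperatorID violates BCNF; decompose into {OperatorID, PlantID, SupplierID} and {MachineID, Material, PlantID, SupplierID, Weight}.
{OperatorID, PlantID, SupplierID} is in BCNF.
Within {MachineID, Material, PlantID, SupplierID, Weight}: {Material}⁺ ∩ {MachineID, Material, PlantID, SupplierID, Weight} = {Material, Weight}, not the whole set, so Material --> Weight violates BCNF; decompose into {Material, Weight} and {MachineID, Material, PlantID, SupplierID}.
{Material, Weight} is in BCNF.
{MachineID, Material, PlantID, SupplierID} is in BCNF.

{MachineID, Material, PlantID, SupplierID}; {Material, Weight}; {OperatorID, PlantID, SupplierID}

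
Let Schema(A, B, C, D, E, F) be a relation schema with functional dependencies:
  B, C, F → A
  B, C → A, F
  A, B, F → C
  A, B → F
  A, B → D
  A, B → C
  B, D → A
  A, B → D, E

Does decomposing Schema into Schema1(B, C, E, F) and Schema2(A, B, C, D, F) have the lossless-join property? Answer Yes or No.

Yes

Common attributes: {B, C, F}; their closure is {A, B, C, D, E, F}.
Since Schema1 ⊆ {A, B, C, D, E, F}, the intersection is a superkey of Schema1; the decomposition is lossless.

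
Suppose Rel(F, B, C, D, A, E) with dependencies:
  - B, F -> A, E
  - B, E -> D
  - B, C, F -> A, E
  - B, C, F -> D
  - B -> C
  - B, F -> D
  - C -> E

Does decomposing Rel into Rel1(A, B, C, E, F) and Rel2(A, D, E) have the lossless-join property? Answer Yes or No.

No

Common attributes: {A, E}; their closure is {A, E}.
Neither Rel1 nor Rel2 is contained in that closure, so the decomposition is lossy.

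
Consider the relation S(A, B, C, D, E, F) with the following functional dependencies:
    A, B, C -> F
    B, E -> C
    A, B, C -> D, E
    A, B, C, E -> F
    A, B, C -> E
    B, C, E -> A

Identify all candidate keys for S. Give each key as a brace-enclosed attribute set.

{B} never appears on the right of any FD, so every key must include it.
{B, E}⁺ = {A, B, C, D, E, F}, which is every attribute, so {B, E} is a candidate key.
{A, B, C}⁺ = {A, B, C, D, E, F}, which is every attribute, so {A, B, C} is a candidate key.
Any other superkey properly contains one of these, so there are no further candidate keys.

{A, B, C}, {B, E}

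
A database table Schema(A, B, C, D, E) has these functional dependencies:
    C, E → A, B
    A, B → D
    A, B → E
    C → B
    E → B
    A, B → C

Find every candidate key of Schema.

{A, B}⁺ = {A, B, C, D, E} — all of the relation — so {A, B} is a candidate key.
{A, C}⁺ = {A, B, C, D, E} — all of the relation — so {A, C} is a candidate key.
{A, E}⁺ = {A, B, C, D, E} — all of the relation — so {A, E} is a candidate key.
{C, E}⁺ = {A, B, C, D, E} — all of the relation — so {C, E} is a candidate key.
Any other superkey properly contains one of these, so there are no further candidate keys.

{A, B}, {A, C}, {A, E}, {C, E}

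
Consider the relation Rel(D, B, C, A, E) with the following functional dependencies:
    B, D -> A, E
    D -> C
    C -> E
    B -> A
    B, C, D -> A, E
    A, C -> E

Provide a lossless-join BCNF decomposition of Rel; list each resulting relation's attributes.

Candidate key of the original relation: {B, D}.
In {A, B, C, D, E}, {D} is not a superkey ({D}⁺ restricted to this set is {C, D, E}), so split on D -> C, E into {C, D, E} and {A, B, D}.
In {C, D, E}, {C} is not a superkey ({C}⁺ restricted to this set is {C, E}), so split on C -> E into {C, E} and {C, D}.
{C, E} is in BCNF.
{C, D} is in BCNF.
In {A, B, D}, {B} is not a superkey ({B}⁺ restricted to this set is {A, B}), so split on B -> A into {A, B} and {B, D}.
{A, B} is in BCNF.
{B, D} is in BCNF.

{A, B}; {B, D}; {C, D}; {C, E}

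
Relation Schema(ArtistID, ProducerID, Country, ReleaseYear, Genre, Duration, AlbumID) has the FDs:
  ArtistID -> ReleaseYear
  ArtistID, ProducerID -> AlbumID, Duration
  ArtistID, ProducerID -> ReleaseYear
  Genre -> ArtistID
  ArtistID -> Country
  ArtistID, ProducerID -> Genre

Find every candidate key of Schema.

Attributes never on any right-hand side: {ProducerID} — every candidate key must contain it.
{ArtistID, ProducerID} is a candidate key since {ArtistID, ProducerID}⁺ = {AlbumID, ArtistID, Country, Duration, Genre, ProducerID, ReleaseYear} covers every attribute.
{Genre, ProducerID} is a candidate key since {Genre, ProducerID}⁺ = {AlbumID, ArtistID, Country, Duration, Genre, ProducerID, ReleaseYear} covers every attribute.
Any other superkey properly contains one of these, so there are no further candidate keys.

{ArtistID, ProducerID}, {Genre, ProducerID}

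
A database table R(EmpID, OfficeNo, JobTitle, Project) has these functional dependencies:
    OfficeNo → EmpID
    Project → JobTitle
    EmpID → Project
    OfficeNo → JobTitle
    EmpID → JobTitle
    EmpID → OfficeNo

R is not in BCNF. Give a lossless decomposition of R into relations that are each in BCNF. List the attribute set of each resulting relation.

Candidate keys of the original relation: {EmpID}, {OfficeNo}.
In {EmpID, JobTitle, OfficeNo, Project}, {Project} is not a superkey ({Project}⁺ restricted to this set is {JobTitle, Project}), so split on Project → JobTitle into {JobTitle, Project} and {EmpID, OfficeNo, Project}.
{JobTitle, Project} is in BCNF.
{EmpID, OfficeNo, Project} is in BCNF.

{EmpID, OfficeNo, Project}; {JobTitle, Project}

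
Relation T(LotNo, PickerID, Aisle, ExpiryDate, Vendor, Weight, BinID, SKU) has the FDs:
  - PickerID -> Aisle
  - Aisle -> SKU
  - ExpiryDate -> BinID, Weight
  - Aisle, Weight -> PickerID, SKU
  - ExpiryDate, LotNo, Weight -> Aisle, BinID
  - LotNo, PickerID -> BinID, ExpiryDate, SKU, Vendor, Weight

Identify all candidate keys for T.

{LotNo} never appears on the right of any FD, so every key must include it.
{ExpiryDate, LotNo}⁺ = {Aisle, BinID, ExpiryDate, LotNo, PickerID, SKU, Vendor, Weight} — all of the relation — so {ExpiryDate, LotNo} is a candidate key.
{LotNo, PickerID}⁺ = {Aisle, BinID, ExpiryDate, LotNo, PickerID, SKU, Vendor, Weight} — all of the relation — so {LotNo, PickerID} is a candidate key.
{Aisle, LotNo, Weight}⁺ = {Aisle, BinID, ExpiryDate, LotNo, PickerID, SKU, Vendor, Weight} — all of the relation — so {Aisle, LotNo, Weight} is a candidate key.
Any other superkey properly contains one of these, so there are no further candidate keys.

{Aisle, LotNo, Weight}, {ExpiryDate, LotNo}, {LotNo, PickerID}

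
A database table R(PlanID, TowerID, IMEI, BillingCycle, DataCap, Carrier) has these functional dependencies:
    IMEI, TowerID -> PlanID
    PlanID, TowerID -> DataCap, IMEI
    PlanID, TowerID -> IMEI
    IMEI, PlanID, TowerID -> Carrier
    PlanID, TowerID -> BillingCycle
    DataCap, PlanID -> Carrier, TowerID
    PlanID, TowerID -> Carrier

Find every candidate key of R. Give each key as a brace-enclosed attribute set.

{DataCap, PlanID}⁺ = {BillingCycle, Carrier, DataCap, IMEI, PlanID, TowerID}, which is every attribute, so {DataCap, PlanID} is a candidate key.
{IMEI, TowerID}⁺ = {BillingCycle, Carrier, DataCap, IMEI, PlanID, TowerID}, which is every attribute, so {IMEI, TowerID} is a candidate key.
{PlanID, TowerID}⁺ = {BillingCycle, Carrier, DataCap, IMEI, PlanID, TowerID}, which is every attribute, so {PlanID, TowerID} is a candidate key.
No proper subset of any of these is a key, and no other minimal superkey exists.

{DataCap, PlanID}, {IMEI, TowerID}, {PlanID, TowerID}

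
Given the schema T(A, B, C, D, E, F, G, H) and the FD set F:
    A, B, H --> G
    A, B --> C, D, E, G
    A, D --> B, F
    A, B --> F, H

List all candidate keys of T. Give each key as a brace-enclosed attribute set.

{A} never appears on the right of any FD, so every key must include it.
{A, B}⁺ = {A, B, C, D, E, F, G, H} — all of the relation — so {A, B} is a candidate key.
{A, D}⁺ = {A, B, C, D, E, F, G, H} — all of the relation — so {A, D} is a candidate key.
Any other superkey properly contains one of these, so there are no further candidate keys.

{A, B}, {A, D}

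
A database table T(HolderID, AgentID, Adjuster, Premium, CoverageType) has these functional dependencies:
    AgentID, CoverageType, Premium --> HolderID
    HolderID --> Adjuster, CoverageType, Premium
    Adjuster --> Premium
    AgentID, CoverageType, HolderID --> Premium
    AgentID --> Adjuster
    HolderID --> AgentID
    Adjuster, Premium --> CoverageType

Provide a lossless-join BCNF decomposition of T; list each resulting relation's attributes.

{Adjuster, AgentID, HolderID}; {Adjuster, CoverageType, Premium}

Candidate keys of the original relation: {AgentID}, {HolderID}.
{Adjuster, AgentID, CoverageType, HolderID, Premium}: {Adjuster} determines {Adjuster, CoverageType, Premium} here but is not a superkey — split on Adjuster --> CoverageType, Premium, giving {Adjuster, CoverageType, Premium} and {Adjuster, AgentID, HolderID}.
{Adjuster, CoverageType, Premium} has no BCNF violation.
{Adjuster, AgentID, HolderID} has no BCNF violation.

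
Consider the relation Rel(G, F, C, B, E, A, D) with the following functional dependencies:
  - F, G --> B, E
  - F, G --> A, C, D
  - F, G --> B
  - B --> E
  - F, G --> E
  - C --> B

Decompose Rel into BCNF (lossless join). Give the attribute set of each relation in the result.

{A, C, D, F, G}; {B, C}; {B, E}

Candidate key of the original relation: {F, G}.
{A, B, C, D, E, F, G}: {B} determines {B, E} here but is not a superkey — split on B --> E, giving {B, E} and {A, B, C, D, F, G}.
{B, E} is in BCNF.
{A, B, C, D, F, G}: {C} determines {B, C} here but is not a superkey — split on C --> B, giving {B, C} and {A, C, D, F, G}.
{B, C} is in BCNF.
{A, C, D, F, G} is in BCNF.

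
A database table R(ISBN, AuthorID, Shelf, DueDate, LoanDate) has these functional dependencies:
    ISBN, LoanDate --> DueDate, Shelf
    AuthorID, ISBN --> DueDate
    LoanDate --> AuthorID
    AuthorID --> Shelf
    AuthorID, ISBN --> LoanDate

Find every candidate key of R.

Attributes never on any right-hand side: {ISBN} — every candidate key must contain it.
Closure of {AuthorID, ISBN} is {AuthorID, DueDate, ISBN, LoanDate, Shelf}, the whole schema; {AuthorID, ISBN} is a candidate key.
Closure of {ISBN, LoanDate} is {AuthorID, DueDate, ISBN, LoanDate, Shelf}, the whole schema; {ISBN, LoanDate} is a candidate key.
These are minimal and exhaustive — every other superkey contains one of them.

{AuthorID, ISBN}, {ISBN, LoanDate}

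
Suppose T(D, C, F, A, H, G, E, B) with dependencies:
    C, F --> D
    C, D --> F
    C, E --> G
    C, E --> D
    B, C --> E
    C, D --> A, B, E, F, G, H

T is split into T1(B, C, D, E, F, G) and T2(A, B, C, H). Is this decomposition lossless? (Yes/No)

T1 ∩ T2 = {B, C}; its closure under F is {A, B, C, D, E, F, G, H}.
T1 is contained in that closure, so T1 ∩ T2 --> T1 holds and the join is lossless.

Yes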